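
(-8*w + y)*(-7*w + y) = 56*w^2 - 15*w*y + y^2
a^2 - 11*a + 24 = (a - 8)*(a - 3)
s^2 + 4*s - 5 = (s - 1)*(s + 5)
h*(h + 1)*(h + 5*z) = h^3 + 5*h^2*z + h^2 + 5*h*z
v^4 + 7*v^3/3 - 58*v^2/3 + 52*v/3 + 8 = (v - 2)^2*(v + 1/3)*(v + 6)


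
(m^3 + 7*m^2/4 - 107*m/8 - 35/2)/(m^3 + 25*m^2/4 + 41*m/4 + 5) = (m - 7/2)/(m + 1)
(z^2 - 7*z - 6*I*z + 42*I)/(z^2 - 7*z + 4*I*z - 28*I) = (z - 6*I)/(z + 4*I)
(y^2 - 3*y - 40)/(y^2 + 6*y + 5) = (y - 8)/(y + 1)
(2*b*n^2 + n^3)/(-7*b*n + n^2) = n*(-2*b - n)/(7*b - n)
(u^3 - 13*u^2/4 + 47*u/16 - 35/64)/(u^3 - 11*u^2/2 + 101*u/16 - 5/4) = (u - 7/4)/(u - 4)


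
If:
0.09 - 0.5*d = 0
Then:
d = 0.18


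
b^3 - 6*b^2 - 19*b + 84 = (b - 7)*(b - 3)*(b + 4)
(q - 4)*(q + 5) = q^2 + q - 20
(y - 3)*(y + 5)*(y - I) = y^3 + 2*y^2 - I*y^2 - 15*y - 2*I*y + 15*I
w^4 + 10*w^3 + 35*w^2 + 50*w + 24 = (w + 1)*(w + 2)*(w + 3)*(w + 4)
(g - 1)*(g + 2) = g^2 + g - 2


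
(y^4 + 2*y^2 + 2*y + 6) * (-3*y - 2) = -3*y^5 - 2*y^4 - 6*y^3 - 10*y^2 - 22*y - 12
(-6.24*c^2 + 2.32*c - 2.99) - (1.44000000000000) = -6.24*c^2 + 2.32*c - 4.43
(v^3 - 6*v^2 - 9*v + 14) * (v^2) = v^5 - 6*v^4 - 9*v^3 + 14*v^2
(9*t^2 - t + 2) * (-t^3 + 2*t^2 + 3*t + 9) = -9*t^5 + 19*t^4 + 23*t^3 + 82*t^2 - 3*t + 18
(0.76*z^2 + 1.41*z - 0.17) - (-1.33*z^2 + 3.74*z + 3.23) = 2.09*z^2 - 2.33*z - 3.4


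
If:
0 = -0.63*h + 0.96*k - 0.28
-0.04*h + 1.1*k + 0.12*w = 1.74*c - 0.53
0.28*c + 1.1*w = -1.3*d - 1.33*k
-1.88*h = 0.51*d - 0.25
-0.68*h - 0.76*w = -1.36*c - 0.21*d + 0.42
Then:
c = 0.62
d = -0.71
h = 0.33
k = 0.51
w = 0.07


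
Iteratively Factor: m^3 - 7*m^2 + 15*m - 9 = (m - 1)*(m^2 - 6*m + 9) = (m - 3)*(m - 1)*(m - 3)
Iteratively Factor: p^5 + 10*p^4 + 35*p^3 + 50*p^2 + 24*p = (p + 2)*(p^4 + 8*p^3 + 19*p^2 + 12*p) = (p + 2)*(p + 3)*(p^3 + 5*p^2 + 4*p) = (p + 1)*(p + 2)*(p + 3)*(p^2 + 4*p) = p*(p + 1)*(p + 2)*(p + 3)*(p + 4)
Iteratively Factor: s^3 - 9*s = (s - 3)*(s^2 + 3*s) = (s - 3)*(s + 3)*(s)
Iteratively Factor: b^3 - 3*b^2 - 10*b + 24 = (b + 3)*(b^2 - 6*b + 8) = (b - 2)*(b + 3)*(b - 4)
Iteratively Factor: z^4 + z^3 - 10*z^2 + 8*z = (z - 1)*(z^3 + 2*z^2 - 8*z) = (z - 2)*(z - 1)*(z^2 + 4*z) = (z - 2)*(z - 1)*(z + 4)*(z)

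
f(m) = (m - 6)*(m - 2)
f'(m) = 2*m - 8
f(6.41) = 1.81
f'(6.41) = 4.82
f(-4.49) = 68.08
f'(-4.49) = -16.98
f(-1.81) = 29.76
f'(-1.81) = -11.62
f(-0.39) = 15.27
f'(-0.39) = -8.78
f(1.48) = 2.35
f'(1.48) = -5.04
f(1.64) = 1.57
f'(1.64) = -4.72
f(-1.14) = 22.42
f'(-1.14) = -10.28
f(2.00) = 0.00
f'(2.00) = -4.00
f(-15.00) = 357.00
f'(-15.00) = -38.00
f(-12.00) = 252.00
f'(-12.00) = -32.00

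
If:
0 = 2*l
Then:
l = 0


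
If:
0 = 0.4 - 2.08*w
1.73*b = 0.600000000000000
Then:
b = 0.35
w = 0.19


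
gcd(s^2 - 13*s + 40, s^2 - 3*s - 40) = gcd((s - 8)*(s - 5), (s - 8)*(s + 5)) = s - 8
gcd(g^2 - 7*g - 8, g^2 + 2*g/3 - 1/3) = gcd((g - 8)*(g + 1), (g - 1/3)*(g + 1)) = g + 1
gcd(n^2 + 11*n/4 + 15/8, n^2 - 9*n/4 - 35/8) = n + 5/4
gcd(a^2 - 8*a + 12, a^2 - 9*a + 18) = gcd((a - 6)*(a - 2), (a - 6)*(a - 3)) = a - 6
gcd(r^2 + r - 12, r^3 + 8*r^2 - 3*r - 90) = r - 3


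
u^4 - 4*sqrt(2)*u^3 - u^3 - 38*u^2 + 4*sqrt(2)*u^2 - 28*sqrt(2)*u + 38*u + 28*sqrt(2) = (u - 1)*(u - 7*sqrt(2))*(u + sqrt(2))*(u + 2*sqrt(2))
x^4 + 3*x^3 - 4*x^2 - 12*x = x*(x - 2)*(x + 2)*(x + 3)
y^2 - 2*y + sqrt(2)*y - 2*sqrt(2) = (y - 2)*(y + sqrt(2))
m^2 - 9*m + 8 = (m - 8)*(m - 1)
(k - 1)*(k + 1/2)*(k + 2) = k^3 + 3*k^2/2 - 3*k/2 - 1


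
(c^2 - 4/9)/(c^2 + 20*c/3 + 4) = (c - 2/3)/(c + 6)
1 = 1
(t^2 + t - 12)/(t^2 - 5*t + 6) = (t + 4)/(t - 2)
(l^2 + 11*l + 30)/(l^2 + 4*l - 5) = (l + 6)/(l - 1)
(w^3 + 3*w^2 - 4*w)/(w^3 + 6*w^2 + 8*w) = (w - 1)/(w + 2)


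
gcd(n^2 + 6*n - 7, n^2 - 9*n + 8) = n - 1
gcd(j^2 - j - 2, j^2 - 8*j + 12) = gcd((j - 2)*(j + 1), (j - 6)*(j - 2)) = j - 2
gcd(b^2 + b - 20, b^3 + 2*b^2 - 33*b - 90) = b + 5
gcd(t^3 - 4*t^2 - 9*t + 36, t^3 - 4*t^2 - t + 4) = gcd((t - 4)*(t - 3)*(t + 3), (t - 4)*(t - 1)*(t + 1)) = t - 4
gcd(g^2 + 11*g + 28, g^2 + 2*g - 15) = 1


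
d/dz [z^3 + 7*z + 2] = 3*z^2 + 7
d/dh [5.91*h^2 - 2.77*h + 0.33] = 11.82*h - 2.77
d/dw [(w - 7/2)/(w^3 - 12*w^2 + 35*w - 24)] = (-4*w^3 + 45*w^2 - 168*w + 197)/(2*(w^6 - 24*w^5 + 214*w^4 - 888*w^3 + 1801*w^2 - 1680*w + 576))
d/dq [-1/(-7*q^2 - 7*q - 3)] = 7*(-2*q - 1)/(7*q^2 + 7*q + 3)^2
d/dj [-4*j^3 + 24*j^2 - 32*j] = -12*j^2 + 48*j - 32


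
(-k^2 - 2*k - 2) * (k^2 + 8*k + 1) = -k^4 - 10*k^3 - 19*k^2 - 18*k - 2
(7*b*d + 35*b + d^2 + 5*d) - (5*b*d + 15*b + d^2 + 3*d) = 2*b*d + 20*b + 2*d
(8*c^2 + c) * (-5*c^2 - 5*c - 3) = -40*c^4 - 45*c^3 - 29*c^2 - 3*c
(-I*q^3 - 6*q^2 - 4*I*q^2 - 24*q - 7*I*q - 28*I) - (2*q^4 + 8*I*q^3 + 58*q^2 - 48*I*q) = -2*q^4 - 9*I*q^3 - 64*q^2 - 4*I*q^2 - 24*q + 41*I*q - 28*I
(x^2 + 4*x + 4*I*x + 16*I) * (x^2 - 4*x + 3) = x^4 + 4*I*x^3 - 13*x^2 + 12*x - 52*I*x + 48*I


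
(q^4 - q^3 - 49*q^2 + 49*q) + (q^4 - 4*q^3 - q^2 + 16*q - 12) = 2*q^4 - 5*q^3 - 50*q^2 + 65*q - 12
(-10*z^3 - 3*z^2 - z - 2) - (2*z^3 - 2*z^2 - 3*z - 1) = -12*z^3 - z^2 + 2*z - 1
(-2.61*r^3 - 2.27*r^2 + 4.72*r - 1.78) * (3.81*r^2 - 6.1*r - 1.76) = -9.9441*r^5 + 7.2723*r^4 + 36.4238*r^3 - 31.5786*r^2 + 2.5508*r + 3.1328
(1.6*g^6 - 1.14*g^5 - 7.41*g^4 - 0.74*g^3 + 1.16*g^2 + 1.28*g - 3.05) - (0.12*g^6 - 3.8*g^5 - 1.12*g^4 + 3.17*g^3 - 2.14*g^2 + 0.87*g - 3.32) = 1.48*g^6 + 2.66*g^5 - 6.29*g^4 - 3.91*g^3 + 3.3*g^2 + 0.41*g + 0.27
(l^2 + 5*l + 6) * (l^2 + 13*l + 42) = l^4 + 18*l^3 + 113*l^2 + 288*l + 252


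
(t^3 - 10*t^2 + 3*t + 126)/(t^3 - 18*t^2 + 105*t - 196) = (t^2 - 3*t - 18)/(t^2 - 11*t + 28)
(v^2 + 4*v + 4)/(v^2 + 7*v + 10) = (v + 2)/(v + 5)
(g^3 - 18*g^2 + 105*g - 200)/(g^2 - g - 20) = (g^2 - 13*g + 40)/(g + 4)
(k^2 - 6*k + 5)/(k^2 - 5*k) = (k - 1)/k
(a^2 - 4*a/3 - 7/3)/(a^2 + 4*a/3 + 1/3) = (3*a - 7)/(3*a + 1)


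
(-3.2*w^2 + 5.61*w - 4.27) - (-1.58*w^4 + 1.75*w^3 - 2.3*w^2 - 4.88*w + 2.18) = 1.58*w^4 - 1.75*w^3 - 0.9*w^2 + 10.49*w - 6.45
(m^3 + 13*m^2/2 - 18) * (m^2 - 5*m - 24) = m^5 + 3*m^4/2 - 113*m^3/2 - 174*m^2 + 90*m + 432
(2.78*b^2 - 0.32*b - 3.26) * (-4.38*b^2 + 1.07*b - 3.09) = -12.1764*b^4 + 4.3762*b^3 + 5.3462*b^2 - 2.4994*b + 10.0734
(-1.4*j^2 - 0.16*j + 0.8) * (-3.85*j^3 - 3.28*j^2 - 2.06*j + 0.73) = 5.39*j^5 + 5.208*j^4 + 0.3288*j^3 - 3.3164*j^2 - 1.7648*j + 0.584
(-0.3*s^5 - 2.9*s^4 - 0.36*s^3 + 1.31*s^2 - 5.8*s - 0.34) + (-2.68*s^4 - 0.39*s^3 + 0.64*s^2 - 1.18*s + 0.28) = -0.3*s^5 - 5.58*s^4 - 0.75*s^3 + 1.95*s^2 - 6.98*s - 0.06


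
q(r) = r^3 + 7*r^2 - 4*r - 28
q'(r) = 3*r^2 + 14*r - 4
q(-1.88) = -2.38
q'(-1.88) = -19.72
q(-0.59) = -23.41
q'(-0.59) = -11.22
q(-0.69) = -22.24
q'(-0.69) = -12.23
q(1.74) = -8.50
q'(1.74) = 29.44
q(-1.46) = -10.35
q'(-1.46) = -18.05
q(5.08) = 263.42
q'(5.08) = 144.54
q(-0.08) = -27.64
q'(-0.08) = -5.10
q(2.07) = 2.58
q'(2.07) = 37.83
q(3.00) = 50.00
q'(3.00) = 65.00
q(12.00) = 2660.00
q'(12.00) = 596.00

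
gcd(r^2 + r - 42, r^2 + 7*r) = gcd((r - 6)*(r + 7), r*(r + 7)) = r + 7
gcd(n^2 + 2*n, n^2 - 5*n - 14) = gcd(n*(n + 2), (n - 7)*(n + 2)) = n + 2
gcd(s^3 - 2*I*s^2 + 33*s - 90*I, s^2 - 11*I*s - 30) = s - 5*I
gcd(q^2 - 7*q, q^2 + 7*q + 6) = 1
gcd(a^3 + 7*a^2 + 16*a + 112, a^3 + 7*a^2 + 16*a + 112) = a^3 + 7*a^2 + 16*a + 112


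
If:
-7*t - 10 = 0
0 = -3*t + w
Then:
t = -10/7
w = -30/7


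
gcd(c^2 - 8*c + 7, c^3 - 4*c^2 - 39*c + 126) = c - 7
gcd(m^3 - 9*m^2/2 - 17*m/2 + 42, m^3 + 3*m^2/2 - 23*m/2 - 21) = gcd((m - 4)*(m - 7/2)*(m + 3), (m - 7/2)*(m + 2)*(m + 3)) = m^2 - m/2 - 21/2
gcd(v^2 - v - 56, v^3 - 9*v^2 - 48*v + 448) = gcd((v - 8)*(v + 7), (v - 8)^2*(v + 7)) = v^2 - v - 56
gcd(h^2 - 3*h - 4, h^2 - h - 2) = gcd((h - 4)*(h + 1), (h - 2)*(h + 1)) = h + 1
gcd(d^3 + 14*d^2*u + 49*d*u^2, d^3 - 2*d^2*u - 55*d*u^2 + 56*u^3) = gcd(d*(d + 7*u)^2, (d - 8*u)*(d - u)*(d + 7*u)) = d + 7*u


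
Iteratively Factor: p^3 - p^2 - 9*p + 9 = (p + 3)*(p^2 - 4*p + 3) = (p - 3)*(p + 3)*(p - 1)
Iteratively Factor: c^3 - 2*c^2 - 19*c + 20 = (c - 1)*(c^2 - c - 20) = (c - 1)*(c + 4)*(c - 5)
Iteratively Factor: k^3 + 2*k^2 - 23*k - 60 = (k - 5)*(k^2 + 7*k + 12) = (k - 5)*(k + 4)*(k + 3)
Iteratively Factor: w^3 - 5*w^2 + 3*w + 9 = (w - 3)*(w^2 - 2*w - 3) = (w - 3)^2*(w + 1)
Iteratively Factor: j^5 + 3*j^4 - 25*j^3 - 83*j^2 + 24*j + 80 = (j + 1)*(j^4 + 2*j^3 - 27*j^2 - 56*j + 80) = (j + 1)*(j + 4)*(j^3 - 2*j^2 - 19*j + 20) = (j - 1)*(j + 1)*(j + 4)*(j^2 - j - 20) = (j - 5)*(j - 1)*(j + 1)*(j + 4)*(j + 4)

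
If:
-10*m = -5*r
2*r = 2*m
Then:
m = 0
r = 0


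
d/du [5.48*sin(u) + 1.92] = 5.48*cos(u)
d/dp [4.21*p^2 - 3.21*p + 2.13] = 8.42*p - 3.21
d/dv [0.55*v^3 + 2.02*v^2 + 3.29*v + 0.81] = 1.65*v^2 + 4.04*v + 3.29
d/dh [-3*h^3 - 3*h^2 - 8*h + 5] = -9*h^2 - 6*h - 8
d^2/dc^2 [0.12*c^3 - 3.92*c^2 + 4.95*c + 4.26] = 0.72*c - 7.84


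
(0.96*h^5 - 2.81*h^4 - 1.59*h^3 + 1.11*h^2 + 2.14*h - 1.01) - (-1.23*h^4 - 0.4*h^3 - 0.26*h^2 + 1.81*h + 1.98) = 0.96*h^5 - 1.58*h^4 - 1.19*h^3 + 1.37*h^2 + 0.33*h - 2.99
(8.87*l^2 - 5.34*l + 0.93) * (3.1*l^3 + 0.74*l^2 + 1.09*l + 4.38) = 27.497*l^5 - 9.9902*l^4 + 8.5997*l^3 + 33.7182*l^2 - 22.3755*l + 4.0734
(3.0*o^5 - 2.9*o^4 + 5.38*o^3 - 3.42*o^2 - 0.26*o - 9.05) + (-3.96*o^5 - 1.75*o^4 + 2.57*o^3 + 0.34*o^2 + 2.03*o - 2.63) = -0.96*o^5 - 4.65*o^4 + 7.95*o^3 - 3.08*o^2 + 1.77*o - 11.68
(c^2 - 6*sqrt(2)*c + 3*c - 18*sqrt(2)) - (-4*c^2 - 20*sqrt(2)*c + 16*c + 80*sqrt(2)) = 5*c^2 - 13*c + 14*sqrt(2)*c - 98*sqrt(2)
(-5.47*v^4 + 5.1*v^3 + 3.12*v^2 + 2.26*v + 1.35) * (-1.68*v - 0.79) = 9.1896*v^5 - 4.2467*v^4 - 9.2706*v^3 - 6.2616*v^2 - 4.0534*v - 1.0665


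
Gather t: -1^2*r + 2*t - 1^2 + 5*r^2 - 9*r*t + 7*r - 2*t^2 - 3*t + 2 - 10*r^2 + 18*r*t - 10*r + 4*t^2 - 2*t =-5*r^2 - 4*r + 2*t^2 + t*(9*r - 3) + 1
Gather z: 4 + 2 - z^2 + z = -z^2 + z + 6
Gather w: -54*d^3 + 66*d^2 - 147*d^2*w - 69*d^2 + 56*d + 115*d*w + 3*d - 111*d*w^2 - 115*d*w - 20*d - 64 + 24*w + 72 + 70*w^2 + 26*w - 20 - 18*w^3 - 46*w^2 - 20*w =-54*d^3 - 3*d^2 + 39*d - 18*w^3 + w^2*(24 - 111*d) + w*(30 - 147*d^2) - 12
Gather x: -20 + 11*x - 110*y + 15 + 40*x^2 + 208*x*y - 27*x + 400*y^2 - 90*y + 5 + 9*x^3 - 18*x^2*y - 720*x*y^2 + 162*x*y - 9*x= 9*x^3 + x^2*(40 - 18*y) + x*(-720*y^2 + 370*y - 25) + 400*y^2 - 200*y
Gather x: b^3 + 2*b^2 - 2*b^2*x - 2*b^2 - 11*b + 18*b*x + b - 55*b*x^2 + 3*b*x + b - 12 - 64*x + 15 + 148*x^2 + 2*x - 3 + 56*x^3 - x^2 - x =b^3 - 9*b + 56*x^3 + x^2*(147 - 55*b) + x*(-2*b^2 + 21*b - 63)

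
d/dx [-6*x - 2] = -6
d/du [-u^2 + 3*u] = 3 - 2*u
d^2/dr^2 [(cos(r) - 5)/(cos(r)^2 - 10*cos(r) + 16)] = (10*(1 - cos(r)^2)^2 - cos(r)^5 - 52*cos(r)^3 + 10*cos(r)^2 + 748*cos(r) - 530)/(cos(r)^2 - 10*cos(r) + 16)^3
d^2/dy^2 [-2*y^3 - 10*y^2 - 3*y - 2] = -12*y - 20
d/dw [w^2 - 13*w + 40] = 2*w - 13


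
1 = 1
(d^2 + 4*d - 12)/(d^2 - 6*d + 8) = (d + 6)/(d - 4)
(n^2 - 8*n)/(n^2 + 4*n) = (n - 8)/(n + 4)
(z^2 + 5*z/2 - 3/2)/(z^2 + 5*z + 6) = (z - 1/2)/(z + 2)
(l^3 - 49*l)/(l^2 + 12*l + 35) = l*(l - 7)/(l + 5)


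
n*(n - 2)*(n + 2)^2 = n^4 + 2*n^3 - 4*n^2 - 8*n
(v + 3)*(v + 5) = v^2 + 8*v + 15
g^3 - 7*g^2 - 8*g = g*(g - 8)*(g + 1)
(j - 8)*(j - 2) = j^2 - 10*j + 16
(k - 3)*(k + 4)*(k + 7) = k^3 + 8*k^2 - 5*k - 84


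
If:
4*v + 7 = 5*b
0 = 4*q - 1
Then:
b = 4*v/5 + 7/5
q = 1/4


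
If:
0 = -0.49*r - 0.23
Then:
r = -0.47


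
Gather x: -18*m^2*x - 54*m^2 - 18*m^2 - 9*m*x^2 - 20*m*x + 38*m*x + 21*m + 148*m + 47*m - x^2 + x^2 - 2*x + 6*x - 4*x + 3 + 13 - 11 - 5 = -72*m^2 - 9*m*x^2 + 216*m + x*(-18*m^2 + 18*m)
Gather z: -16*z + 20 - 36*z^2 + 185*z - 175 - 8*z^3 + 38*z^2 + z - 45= -8*z^3 + 2*z^2 + 170*z - 200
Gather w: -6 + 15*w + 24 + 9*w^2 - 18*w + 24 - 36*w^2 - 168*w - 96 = -27*w^2 - 171*w - 54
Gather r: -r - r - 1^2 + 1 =-2*r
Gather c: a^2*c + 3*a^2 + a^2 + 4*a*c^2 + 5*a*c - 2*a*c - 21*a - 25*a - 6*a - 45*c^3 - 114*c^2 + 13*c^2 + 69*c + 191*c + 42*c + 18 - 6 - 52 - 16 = 4*a^2 - 52*a - 45*c^3 + c^2*(4*a - 101) + c*(a^2 + 3*a + 302) - 56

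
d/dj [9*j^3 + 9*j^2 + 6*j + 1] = 27*j^2 + 18*j + 6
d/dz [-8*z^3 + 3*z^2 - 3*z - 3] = -24*z^2 + 6*z - 3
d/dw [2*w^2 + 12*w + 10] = 4*w + 12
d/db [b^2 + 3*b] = 2*b + 3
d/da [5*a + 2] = 5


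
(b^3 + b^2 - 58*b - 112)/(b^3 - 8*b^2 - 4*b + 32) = (b + 7)/(b - 2)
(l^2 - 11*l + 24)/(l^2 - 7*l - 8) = (l - 3)/(l + 1)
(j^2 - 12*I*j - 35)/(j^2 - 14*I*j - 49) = (j - 5*I)/(j - 7*I)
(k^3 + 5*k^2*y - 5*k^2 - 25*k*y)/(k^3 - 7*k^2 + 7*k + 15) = k*(k + 5*y)/(k^2 - 2*k - 3)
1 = 1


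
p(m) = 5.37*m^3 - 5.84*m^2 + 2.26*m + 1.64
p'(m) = 16.11*m^2 - 11.68*m + 2.26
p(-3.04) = -210.07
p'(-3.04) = 186.65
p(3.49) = 166.67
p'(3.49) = 157.72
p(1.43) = 8.63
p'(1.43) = 18.50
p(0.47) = 1.97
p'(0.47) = 0.33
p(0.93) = 3.01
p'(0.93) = 5.33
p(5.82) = 875.61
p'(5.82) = 479.97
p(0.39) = 1.95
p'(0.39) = 0.16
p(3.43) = 157.38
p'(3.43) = 151.73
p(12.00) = 8467.16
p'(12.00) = 2181.94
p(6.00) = 964.88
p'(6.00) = 512.14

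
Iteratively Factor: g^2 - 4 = (g + 2)*(g - 2)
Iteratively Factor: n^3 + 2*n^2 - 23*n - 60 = (n - 5)*(n^2 + 7*n + 12) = (n - 5)*(n + 3)*(n + 4)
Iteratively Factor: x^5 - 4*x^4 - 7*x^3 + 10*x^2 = (x)*(x^4 - 4*x^3 - 7*x^2 + 10*x) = x*(x + 2)*(x^3 - 6*x^2 + 5*x) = x*(x - 1)*(x + 2)*(x^2 - 5*x) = x^2*(x - 1)*(x + 2)*(x - 5)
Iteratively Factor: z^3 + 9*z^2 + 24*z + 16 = (z + 4)*(z^2 + 5*z + 4) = (z + 1)*(z + 4)*(z + 4)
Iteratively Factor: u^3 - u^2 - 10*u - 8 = (u + 1)*(u^2 - 2*u - 8) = (u + 1)*(u + 2)*(u - 4)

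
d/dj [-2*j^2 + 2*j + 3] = 2 - 4*j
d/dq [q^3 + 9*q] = 3*q^2 + 9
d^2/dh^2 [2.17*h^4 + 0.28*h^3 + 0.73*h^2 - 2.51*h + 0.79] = 26.04*h^2 + 1.68*h + 1.46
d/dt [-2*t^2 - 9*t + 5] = -4*t - 9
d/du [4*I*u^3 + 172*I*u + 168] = I*(12*u^2 + 172)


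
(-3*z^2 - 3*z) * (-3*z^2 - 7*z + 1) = 9*z^4 + 30*z^3 + 18*z^2 - 3*z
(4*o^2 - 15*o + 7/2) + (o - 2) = 4*o^2 - 14*o + 3/2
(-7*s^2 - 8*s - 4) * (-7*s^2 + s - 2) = 49*s^4 + 49*s^3 + 34*s^2 + 12*s + 8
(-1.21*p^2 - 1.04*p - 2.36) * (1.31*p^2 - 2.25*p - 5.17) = -1.5851*p^4 + 1.3601*p^3 + 5.5041*p^2 + 10.6868*p + 12.2012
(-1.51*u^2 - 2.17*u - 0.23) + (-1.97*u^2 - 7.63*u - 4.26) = -3.48*u^2 - 9.8*u - 4.49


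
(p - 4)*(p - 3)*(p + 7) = p^3 - 37*p + 84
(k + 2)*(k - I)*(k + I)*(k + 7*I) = k^4 + 2*k^3 + 7*I*k^3 + k^2 + 14*I*k^2 + 2*k + 7*I*k + 14*I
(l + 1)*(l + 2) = l^2 + 3*l + 2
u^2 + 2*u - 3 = (u - 1)*(u + 3)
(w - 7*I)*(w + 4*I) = w^2 - 3*I*w + 28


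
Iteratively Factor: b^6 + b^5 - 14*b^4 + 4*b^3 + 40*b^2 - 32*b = (b + 2)*(b^5 - b^4 - 12*b^3 + 28*b^2 - 16*b) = (b - 2)*(b + 2)*(b^4 + b^3 - 10*b^2 + 8*b) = b*(b - 2)*(b + 2)*(b^3 + b^2 - 10*b + 8) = b*(b - 2)*(b - 1)*(b + 2)*(b^2 + 2*b - 8) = b*(b - 2)^2*(b - 1)*(b + 2)*(b + 4)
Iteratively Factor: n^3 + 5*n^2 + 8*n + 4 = (n + 1)*(n^2 + 4*n + 4) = (n + 1)*(n + 2)*(n + 2)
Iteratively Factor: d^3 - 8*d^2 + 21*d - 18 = (d - 2)*(d^2 - 6*d + 9) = (d - 3)*(d - 2)*(d - 3)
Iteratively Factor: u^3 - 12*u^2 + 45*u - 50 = (u - 2)*(u^2 - 10*u + 25) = (u - 5)*(u - 2)*(u - 5)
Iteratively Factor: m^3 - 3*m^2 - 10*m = (m)*(m^2 - 3*m - 10) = m*(m + 2)*(m - 5)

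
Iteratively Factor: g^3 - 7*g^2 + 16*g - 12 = (g - 3)*(g^2 - 4*g + 4) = (g - 3)*(g - 2)*(g - 2)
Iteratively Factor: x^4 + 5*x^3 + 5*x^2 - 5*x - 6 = (x + 3)*(x^3 + 2*x^2 - x - 2) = (x + 2)*(x + 3)*(x^2 - 1) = (x + 1)*(x + 2)*(x + 3)*(x - 1)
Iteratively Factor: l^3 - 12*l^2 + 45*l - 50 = (l - 5)*(l^2 - 7*l + 10) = (l - 5)*(l - 2)*(l - 5)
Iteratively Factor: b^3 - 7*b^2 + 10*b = (b)*(b^2 - 7*b + 10) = b*(b - 5)*(b - 2)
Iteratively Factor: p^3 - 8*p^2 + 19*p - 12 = (p - 3)*(p^2 - 5*p + 4) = (p - 3)*(p - 1)*(p - 4)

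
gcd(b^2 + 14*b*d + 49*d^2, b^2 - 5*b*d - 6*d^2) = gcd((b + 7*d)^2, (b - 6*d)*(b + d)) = 1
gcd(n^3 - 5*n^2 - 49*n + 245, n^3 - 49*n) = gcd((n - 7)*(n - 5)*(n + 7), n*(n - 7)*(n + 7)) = n^2 - 49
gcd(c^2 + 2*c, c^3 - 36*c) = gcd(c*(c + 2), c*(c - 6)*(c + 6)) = c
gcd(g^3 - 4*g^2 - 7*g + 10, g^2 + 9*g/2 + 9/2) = 1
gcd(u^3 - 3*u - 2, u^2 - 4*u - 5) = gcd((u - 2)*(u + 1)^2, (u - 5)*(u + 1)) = u + 1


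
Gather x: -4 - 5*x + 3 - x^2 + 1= -x^2 - 5*x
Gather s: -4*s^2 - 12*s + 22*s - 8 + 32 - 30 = -4*s^2 + 10*s - 6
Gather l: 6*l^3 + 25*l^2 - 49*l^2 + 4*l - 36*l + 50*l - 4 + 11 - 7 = 6*l^3 - 24*l^2 + 18*l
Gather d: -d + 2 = 2 - d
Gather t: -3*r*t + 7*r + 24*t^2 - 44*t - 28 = 7*r + 24*t^2 + t*(-3*r - 44) - 28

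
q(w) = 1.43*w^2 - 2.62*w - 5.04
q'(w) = 2.86*w - 2.62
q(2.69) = -1.74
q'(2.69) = 5.07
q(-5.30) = 49.01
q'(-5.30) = -17.78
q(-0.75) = -2.27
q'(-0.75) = -4.76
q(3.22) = 1.35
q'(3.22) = 6.59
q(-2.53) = 10.74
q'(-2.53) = -9.86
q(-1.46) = 1.83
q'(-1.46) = -6.80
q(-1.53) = 2.32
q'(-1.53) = -7.00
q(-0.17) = -4.55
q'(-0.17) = -3.11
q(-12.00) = 232.32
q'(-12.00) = -36.94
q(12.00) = 169.44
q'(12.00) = 31.70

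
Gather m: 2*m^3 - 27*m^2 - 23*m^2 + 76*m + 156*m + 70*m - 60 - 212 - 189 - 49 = 2*m^3 - 50*m^2 + 302*m - 510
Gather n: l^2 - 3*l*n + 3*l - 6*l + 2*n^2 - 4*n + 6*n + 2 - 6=l^2 - 3*l + 2*n^2 + n*(2 - 3*l) - 4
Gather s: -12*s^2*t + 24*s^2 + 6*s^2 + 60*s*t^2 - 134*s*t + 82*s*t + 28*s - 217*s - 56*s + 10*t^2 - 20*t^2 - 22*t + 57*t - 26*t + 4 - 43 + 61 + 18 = s^2*(30 - 12*t) + s*(60*t^2 - 52*t - 245) - 10*t^2 + 9*t + 40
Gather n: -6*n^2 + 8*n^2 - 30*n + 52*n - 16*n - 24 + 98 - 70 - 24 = 2*n^2 + 6*n - 20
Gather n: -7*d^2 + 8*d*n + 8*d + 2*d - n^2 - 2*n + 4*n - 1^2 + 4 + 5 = -7*d^2 + 10*d - n^2 + n*(8*d + 2) + 8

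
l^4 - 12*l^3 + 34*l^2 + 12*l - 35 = (l - 7)*(l - 5)*(l - 1)*(l + 1)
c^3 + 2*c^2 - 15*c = c*(c - 3)*(c + 5)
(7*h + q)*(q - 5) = 7*h*q - 35*h + q^2 - 5*q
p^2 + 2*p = p*(p + 2)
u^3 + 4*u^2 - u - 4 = (u - 1)*(u + 1)*(u + 4)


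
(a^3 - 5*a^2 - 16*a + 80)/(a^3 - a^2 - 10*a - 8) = (a^2 - a - 20)/(a^2 + 3*a + 2)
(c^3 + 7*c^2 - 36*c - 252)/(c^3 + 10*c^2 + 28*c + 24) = (c^2 + c - 42)/(c^2 + 4*c + 4)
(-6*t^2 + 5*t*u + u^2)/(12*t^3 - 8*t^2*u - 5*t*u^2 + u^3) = (-6*t - u)/(12*t^2 + 4*t*u - u^2)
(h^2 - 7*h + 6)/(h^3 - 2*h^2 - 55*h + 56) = (h - 6)/(h^2 - h - 56)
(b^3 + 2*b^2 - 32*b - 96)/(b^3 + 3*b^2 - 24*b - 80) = (b - 6)/(b - 5)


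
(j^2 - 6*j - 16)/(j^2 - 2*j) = (j^2 - 6*j - 16)/(j*(j - 2))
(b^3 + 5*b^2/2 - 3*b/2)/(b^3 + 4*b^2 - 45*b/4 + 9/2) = 2*b*(b + 3)/(2*b^2 + 9*b - 18)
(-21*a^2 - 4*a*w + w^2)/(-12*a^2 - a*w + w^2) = (-7*a + w)/(-4*a + w)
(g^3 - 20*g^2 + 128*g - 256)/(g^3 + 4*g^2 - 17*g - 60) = (g^2 - 16*g + 64)/(g^2 + 8*g + 15)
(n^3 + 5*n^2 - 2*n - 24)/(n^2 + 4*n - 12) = (n^2 + 7*n + 12)/(n + 6)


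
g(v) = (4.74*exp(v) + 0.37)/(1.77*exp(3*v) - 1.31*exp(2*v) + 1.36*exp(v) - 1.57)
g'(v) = (4.74*exp(v) + 0.37)*(-5.31*exp(3*v) + 2.62*exp(2*v) - 1.36*exp(v))/(1.77*exp(3*v) - 1.31*exp(2*v) + 1.36*exp(v) - 1.57)^2 + 4.74*exp(v)/(1.77*exp(3*v) - 1.31*exp(2*v) + 1.36*exp(v) - 1.57)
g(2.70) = 0.01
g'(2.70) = -0.03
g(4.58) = 0.00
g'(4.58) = -0.00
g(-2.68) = -0.47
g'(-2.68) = -0.25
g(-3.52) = -0.33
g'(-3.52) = -0.10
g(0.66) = 1.06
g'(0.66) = -2.68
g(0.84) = 0.69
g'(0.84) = -1.62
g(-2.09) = -0.67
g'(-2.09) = -0.48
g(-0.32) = -6.40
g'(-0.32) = -23.40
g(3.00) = 0.01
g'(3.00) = -0.01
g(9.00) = 0.00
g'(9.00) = 0.00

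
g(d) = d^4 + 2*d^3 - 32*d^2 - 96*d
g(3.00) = -441.00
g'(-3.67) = 21.97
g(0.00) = 0.00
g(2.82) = -417.10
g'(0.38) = -119.23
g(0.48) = -53.18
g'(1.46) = -164.20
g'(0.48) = -124.90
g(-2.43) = 50.49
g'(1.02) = -150.79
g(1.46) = -197.60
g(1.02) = -128.01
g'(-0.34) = -73.70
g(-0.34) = 28.88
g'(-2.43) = 37.55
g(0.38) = -40.97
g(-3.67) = 3.86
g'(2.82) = -139.06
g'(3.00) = -126.00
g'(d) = 4*d^3 + 6*d^2 - 64*d - 96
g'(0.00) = -96.00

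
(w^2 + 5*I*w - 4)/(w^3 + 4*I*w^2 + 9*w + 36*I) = (w + I)/(w^2 + 9)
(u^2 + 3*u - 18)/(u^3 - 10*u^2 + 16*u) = (u^2 + 3*u - 18)/(u*(u^2 - 10*u + 16))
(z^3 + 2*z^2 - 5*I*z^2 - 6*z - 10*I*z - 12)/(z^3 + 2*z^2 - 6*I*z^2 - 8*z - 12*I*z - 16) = (z - 3*I)/(z - 4*I)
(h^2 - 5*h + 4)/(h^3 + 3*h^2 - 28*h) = (h - 1)/(h*(h + 7))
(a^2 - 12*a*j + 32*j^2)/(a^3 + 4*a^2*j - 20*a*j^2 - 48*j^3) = (a - 8*j)/(a^2 + 8*a*j + 12*j^2)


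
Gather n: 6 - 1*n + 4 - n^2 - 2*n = -n^2 - 3*n + 10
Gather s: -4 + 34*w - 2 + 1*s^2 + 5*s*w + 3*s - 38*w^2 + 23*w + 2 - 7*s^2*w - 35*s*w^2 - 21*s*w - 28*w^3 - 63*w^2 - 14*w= s^2*(1 - 7*w) + s*(-35*w^2 - 16*w + 3) - 28*w^3 - 101*w^2 + 43*w - 4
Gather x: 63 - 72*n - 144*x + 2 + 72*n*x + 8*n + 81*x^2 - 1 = -64*n + 81*x^2 + x*(72*n - 144) + 64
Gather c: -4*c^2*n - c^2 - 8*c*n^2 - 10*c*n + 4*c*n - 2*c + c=c^2*(-4*n - 1) + c*(-8*n^2 - 6*n - 1)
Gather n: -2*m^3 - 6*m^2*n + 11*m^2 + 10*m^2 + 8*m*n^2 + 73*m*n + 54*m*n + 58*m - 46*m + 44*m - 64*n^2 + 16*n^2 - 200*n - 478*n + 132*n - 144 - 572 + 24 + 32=-2*m^3 + 21*m^2 + 56*m + n^2*(8*m - 48) + n*(-6*m^2 + 127*m - 546) - 660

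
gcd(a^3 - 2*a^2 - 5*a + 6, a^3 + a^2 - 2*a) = a^2 + a - 2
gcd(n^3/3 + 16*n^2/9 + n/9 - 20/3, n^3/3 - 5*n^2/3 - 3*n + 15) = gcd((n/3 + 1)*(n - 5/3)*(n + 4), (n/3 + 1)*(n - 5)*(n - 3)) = n + 3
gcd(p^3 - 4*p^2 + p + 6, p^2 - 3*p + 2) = p - 2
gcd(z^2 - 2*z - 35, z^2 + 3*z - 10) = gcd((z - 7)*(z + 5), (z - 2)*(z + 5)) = z + 5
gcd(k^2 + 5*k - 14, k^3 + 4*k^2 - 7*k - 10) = k - 2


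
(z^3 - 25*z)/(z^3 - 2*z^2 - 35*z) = (z - 5)/(z - 7)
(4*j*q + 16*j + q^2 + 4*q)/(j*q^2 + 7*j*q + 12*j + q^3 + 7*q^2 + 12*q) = (4*j + q)/(j*q + 3*j + q^2 + 3*q)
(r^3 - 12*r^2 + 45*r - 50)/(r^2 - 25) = (r^2 - 7*r + 10)/(r + 5)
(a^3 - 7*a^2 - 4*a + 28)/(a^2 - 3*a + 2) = (a^2 - 5*a - 14)/(a - 1)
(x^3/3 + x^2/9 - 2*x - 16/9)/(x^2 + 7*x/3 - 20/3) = (3*x^3 + x^2 - 18*x - 16)/(3*(3*x^2 + 7*x - 20))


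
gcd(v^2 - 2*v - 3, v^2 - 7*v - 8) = v + 1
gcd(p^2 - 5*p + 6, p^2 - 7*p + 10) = p - 2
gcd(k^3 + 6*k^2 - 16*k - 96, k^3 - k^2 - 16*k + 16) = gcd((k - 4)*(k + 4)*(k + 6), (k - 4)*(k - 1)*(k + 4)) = k^2 - 16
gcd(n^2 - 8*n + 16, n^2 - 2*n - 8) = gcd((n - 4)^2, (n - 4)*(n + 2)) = n - 4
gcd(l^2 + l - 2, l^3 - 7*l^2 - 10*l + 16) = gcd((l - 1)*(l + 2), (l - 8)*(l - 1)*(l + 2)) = l^2 + l - 2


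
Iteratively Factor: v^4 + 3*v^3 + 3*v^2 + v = (v + 1)*(v^3 + 2*v^2 + v) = (v + 1)^2*(v^2 + v) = v*(v + 1)^2*(v + 1)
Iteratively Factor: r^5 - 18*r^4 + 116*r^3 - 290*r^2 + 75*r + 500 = (r - 5)*(r^4 - 13*r^3 + 51*r^2 - 35*r - 100) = (r - 5)*(r - 4)*(r^3 - 9*r^2 + 15*r + 25) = (r - 5)^2*(r - 4)*(r^2 - 4*r - 5) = (r - 5)^2*(r - 4)*(r + 1)*(r - 5)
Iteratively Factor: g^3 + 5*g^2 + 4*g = (g)*(g^2 + 5*g + 4) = g*(g + 1)*(g + 4)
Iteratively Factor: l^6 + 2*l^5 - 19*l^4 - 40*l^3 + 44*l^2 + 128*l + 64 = (l + 1)*(l^5 + l^4 - 20*l^3 - 20*l^2 + 64*l + 64) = (l + 1)*(l + 2)*(l^4 - l^3 - 18*l^2 + 16*l + 32) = (l + 1)^2*(l + 2)*(l^3 - 2*l^2 - 16*l + 32) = (l - 2)*(l + 1)^2*(l + 2)*(l^2 - 16) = (l - 4)*(l - 2)*(l + 1)^2*(l + 2)*(l + 4)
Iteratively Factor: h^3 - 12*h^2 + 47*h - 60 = (h - 4)*(h^2 - 8*h + 15) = (h - 4)*(h - 3)*(h - 5)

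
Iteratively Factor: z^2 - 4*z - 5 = (z + 1)*(z - 5)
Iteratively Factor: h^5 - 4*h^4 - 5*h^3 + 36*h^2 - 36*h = (h + 3)*(h^4 - 7*h^3 + 16*h^2 - 12*h) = (h - 3)*(h + 3)*(h^3 - 4*h^2 + 4*h) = h*(h - 3)*(h + 3)*(h^2 - 4*h + 4) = h*(h - 3)*(h - 2)*(h + 3)*(h - 2)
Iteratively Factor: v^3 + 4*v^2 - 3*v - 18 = (v + 3)*(v^2 + v - 6) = (v + 3)^2*(v - 2)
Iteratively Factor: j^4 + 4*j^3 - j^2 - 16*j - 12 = (j + 2)*(j^3 + 2*j^2 - 5*j - 6) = (j + 1)*(j + 2)*(j^2 + j - 6) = (j + 1)*(j + 2)*(j + 3)*(j - 2)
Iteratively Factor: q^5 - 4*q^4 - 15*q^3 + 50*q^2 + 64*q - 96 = (q + 3)*(q^4 - 7*q^3 + 6*q^2 + 32*q - 32) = (q + 2)*(q + 3)*(q^3 - 9*q^2 + 24*q - 16) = (q - 1)*(q + 2)*(q + 3)*(q^2 - 8*q + 16) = (q - 4)*(q - 1)*(q + 2)*(q + 3)*(q - 4)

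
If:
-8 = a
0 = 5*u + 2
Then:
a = -8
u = -2/5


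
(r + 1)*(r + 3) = r^2 + 4*r + 3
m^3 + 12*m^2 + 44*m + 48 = (m + 2)*(m + 4)*(m + 6)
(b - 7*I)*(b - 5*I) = b^2 - 12*I*b - 35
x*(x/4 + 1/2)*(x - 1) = x^3/4 + x^2/4 - x/2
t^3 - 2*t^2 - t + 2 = (t - 2)*(t - 1)*(t + 1)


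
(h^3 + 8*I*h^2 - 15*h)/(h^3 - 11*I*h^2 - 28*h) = (-h^2 - 8*I*h + 15)/(-h^2 + 11*I*h + 28)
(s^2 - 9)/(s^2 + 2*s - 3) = (s - 3)/(s - 1)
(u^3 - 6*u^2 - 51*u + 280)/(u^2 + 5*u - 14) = (u^2 - 13*u + 40)/(u - 2)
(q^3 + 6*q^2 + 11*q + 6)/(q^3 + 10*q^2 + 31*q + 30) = (q + 1)/(q + 5)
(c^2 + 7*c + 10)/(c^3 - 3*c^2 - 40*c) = (c + 2)/(c*(c - 8))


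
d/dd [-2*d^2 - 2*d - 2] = -4*d - 2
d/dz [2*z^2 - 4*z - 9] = 4*z - 4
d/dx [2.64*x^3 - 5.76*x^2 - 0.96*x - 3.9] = 7.92*x^2 - 11.52*x - 0.96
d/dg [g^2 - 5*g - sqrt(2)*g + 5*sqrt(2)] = 2*g - 5 - sqrt(2)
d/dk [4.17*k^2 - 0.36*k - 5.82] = 8.34*k - 0.36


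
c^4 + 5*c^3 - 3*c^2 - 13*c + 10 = (c - 1)^2*(c + 2)*(c + 5)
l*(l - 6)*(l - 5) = l^3 - 11*l^2 + 30*l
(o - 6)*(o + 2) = o^2 - 4*o - 12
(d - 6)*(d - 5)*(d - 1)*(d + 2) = d^4 - 10*d^3 + 17*d^2 + 52*d - 60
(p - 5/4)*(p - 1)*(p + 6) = p^3 + 15*p^2/4 - 49*p/4 + 15/2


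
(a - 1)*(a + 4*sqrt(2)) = a^2 - a + 4*sqrt(2)*a - 4*sqrt(2)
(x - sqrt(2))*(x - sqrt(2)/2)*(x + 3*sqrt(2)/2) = x^3 - 7*x/2 + 3*sqrt(2)/2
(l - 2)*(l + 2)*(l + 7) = l^3 + 7*l^2 - 4*l - 28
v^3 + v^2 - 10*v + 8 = (v - 2)*(v - 1)*(v + 4)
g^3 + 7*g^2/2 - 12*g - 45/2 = (g - 3)*(g + 3/2)*(g + 5)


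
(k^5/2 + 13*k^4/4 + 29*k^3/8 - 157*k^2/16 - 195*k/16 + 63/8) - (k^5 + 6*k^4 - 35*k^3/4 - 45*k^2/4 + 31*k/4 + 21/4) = -k^5/2 - 11*k^4/4 + 99*k^3/8 + 23*k^2/16 - 319*k/16 + 21/8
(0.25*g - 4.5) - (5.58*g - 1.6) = -5.33*g - 2.9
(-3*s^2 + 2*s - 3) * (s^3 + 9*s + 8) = -3*s^5 + 2*s^4 - 30*s^3 - 6*s^2 - 11*s - 24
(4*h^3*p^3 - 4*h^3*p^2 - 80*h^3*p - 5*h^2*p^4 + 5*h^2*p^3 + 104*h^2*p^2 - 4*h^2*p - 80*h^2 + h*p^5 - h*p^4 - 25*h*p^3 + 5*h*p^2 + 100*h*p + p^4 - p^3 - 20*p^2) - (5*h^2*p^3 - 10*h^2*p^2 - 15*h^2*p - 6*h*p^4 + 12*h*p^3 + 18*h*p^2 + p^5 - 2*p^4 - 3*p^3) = 4*h^3*p^3 - 4*h^3*p^2 - 80*h^3*p - 5*h^2*p^4 + 114*h^2*p^2 + 11*h^2*p - 80*h^2 + h*p^5 + 5*h*p^4 - 37*h*p^3 - 13*h*p^2 + 100*h*p - p^5 + 3*p^4 + 2*p^3 - 20*p^2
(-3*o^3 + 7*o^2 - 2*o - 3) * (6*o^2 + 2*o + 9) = -18*o^5 + 36*o^4 - 25*o^3 + 41*o^2 - 24*o - 27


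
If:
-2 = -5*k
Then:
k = 2/5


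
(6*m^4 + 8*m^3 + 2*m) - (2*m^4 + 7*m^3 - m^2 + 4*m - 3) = 4*m^4 + m^3 + m^2 - 2*m + 3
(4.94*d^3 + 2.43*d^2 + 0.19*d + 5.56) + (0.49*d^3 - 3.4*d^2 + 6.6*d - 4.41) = 5.43*d^3 - 0.97*d^2 + 6.79*d + 1.15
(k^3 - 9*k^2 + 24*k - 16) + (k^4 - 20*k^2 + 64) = k^4 + k^3 - 29*k^2 + 24*k + 48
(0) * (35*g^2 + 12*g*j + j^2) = 0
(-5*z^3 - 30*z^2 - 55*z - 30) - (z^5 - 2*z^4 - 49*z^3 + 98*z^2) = -z^5 + 2*z^4 + 44*z^3 - 128*z^2 - 55*z - 30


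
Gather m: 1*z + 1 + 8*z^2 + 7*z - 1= 8*z^2 + 8*z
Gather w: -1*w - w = -2*w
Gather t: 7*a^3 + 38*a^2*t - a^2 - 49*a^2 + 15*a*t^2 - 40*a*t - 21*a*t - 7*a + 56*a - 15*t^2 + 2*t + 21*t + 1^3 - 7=7*a^3 - 50*a^2 + 49*a + t^2*(15*a - 15) + t*(38*a^2 - 61*a + 23) - 6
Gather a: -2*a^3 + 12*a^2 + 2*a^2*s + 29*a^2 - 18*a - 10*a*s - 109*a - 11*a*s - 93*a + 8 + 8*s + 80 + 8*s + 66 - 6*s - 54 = -2*a^3 + a^2*(2*s + 41) + a*(-21*s - 220) + 10*s + 100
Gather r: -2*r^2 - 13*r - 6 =-2*r^2 - 13*r - 6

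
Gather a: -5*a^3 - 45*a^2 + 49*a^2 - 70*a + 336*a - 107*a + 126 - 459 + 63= -5*a^3 + 4*a^2 + 159*a - 270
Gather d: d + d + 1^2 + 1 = 2*d + 2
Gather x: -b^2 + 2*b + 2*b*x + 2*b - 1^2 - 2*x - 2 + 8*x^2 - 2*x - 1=-b^2 + 4*b + 8*x^2 + x*(2*b - 4) - 4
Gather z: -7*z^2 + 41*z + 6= -7*z^2 + 41*z + 6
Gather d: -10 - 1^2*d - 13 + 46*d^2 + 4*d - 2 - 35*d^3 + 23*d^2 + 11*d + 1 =-35*d^3 + 69*d^2 + 14*d - 24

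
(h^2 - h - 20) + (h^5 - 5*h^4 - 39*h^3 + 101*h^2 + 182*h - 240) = h^5 - 5*h^4 - 39*h^3 + 102*h^2 + 181*h - 260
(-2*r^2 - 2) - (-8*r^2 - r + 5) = 6*r^2 + r - 7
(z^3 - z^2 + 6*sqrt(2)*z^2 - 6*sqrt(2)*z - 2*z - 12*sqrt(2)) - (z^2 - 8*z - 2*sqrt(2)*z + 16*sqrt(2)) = z^3 - 2*z^2 + 6*sqrt(2)*z^2 - 4*sqrt(2)*z + 6*z - 28*sqrt(2)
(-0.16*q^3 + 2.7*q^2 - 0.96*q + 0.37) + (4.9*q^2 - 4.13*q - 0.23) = -0.16*q^3 + 7.6*q^2 - 5.09*q + 0.14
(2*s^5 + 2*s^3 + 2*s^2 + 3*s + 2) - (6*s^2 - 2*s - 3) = 2*s^5 + 2*s^3 - 4*s^2 + 5*s + 5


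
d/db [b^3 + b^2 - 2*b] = 3*b^2 + 2*b - 2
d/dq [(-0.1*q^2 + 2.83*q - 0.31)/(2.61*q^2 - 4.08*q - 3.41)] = (-6.9783*q^2 + 2.3002*q - 10.9151)/(6.8121*q^4 - 21.2976*q^3 - 1.1538*q^2 + 27.8256*q + 11.6281)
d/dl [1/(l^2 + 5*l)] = (-2*l - 5)/(l^2*(l + 5)^2)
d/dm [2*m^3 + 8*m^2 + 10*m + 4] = 6*m^2 + 16*m + 10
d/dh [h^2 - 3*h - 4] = 2*h - 3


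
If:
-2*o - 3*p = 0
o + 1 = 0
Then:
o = -1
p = 2/3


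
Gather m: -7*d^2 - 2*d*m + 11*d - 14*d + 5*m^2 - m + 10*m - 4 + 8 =-7*d^2 - 3*d + 5*m^2 + m*(9 - 2*d) + 4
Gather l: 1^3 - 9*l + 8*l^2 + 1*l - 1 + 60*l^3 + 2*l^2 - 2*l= 60*l^3 + 10*l^2 - 10*l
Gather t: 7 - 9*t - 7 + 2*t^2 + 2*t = 2*t^2 - 7*t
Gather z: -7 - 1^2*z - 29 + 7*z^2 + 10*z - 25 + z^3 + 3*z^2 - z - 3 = z^3 + 10*z^2 + 8*z - 64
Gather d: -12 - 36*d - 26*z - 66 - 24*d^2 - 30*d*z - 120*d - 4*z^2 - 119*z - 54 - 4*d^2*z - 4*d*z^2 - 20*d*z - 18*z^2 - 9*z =d^2*(-4*z - 24) + d*(-4*z^2 - 50*z - 156) - 22*z^2 - 154*z - 132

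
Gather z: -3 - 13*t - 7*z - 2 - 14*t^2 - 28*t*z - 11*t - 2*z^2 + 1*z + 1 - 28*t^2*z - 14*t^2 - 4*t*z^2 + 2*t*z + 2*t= -28*t^2 - 22*t + z^2*(-4*t - 2) + z*(-28*t^2 - 26*t - 6) - 4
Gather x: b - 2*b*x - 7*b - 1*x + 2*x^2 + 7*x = -6*b + 2*x^2 + x*(6 - 2*b)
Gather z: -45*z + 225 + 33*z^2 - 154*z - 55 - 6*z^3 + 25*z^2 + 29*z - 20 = -6*z^3 + 58*z^2 - 170*z + 150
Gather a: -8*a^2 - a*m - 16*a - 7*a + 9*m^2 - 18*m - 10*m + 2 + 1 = -8*a^2 + a*(-m - 23) + 9*m^2 - 28*m + 3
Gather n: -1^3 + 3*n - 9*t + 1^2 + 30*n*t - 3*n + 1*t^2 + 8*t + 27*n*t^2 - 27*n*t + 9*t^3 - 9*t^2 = n*(27*t^2 + 3*t) + 9*t^3 - 8*t^2 - t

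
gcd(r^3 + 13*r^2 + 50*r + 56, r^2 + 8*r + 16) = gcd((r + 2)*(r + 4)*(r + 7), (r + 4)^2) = r + 4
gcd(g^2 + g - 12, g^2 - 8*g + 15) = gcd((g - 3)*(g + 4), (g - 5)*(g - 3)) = g - 3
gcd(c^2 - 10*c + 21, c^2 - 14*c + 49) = c - 7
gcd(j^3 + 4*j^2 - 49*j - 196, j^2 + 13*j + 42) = j + 7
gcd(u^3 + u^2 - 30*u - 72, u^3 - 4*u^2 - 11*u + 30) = u + 3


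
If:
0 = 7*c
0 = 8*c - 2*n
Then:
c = 0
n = 0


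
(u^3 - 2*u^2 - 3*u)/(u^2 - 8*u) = (u^2 - 2*u - 3)/(u - 8)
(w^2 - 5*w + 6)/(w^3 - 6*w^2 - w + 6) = (w^2 - 5*w + 6)/(w^3 - 6*w^2 - w + 6)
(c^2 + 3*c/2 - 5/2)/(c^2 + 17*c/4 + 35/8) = 4*(c - 1)/(4*c + 7)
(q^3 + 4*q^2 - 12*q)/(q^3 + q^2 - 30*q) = (q - 2)/(q - 5)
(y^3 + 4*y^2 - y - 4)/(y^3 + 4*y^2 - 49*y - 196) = (y^2 - 1)/(y^2 - 49)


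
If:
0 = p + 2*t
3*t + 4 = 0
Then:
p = 8/3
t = -4/3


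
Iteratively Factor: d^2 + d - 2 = (d - 1)*(d + 2)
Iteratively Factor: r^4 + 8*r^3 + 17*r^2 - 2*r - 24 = (r - 1)*(r^3 + 9*r^2 + 26*r + 24) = (r - 1)*(r + 4)*(r^2 + 5*r + 6) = (r - 1)*(r + 2)*(r + 4)*(r + 3)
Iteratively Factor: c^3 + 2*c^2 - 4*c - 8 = (c + 2)*(c^2 - 4) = (c - 2)*(c + 2)*(c + 2)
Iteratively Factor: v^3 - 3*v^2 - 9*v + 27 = (v - 3)*(v^2 - 9) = (v - 3)*(v + 3)*(v - 3)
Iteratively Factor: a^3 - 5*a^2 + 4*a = (a)*(a^2 - 5*a + 4) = a*(a - 4)*(a - 1)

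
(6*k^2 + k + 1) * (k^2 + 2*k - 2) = 6*k^4 + 13*k^3 - 9*k^2 - 2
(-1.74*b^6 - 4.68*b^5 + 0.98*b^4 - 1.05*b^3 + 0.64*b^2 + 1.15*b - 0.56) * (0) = 0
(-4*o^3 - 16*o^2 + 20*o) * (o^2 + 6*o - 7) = -4*o^5 - 40*o^4 - 48*o^3 + 232*o^2 - 140*o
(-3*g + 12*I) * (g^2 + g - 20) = -3*g^3 - 3*g^2 + 12*I*g^2 + 60*g + 12*I*g - 240*I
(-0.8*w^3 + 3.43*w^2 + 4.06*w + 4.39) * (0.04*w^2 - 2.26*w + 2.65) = -0.032*w^5 + 1.9452*w^4 - 9.7094*w^3 + 0.089500000000001*w^2 + 0.8376*w + 11.6335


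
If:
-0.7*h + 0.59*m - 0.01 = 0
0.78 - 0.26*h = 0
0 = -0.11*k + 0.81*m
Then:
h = 3.00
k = 26.33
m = 3.58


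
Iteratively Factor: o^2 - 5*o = (o)*(o - 5)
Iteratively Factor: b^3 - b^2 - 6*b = (b)*(b^2 - b - 6) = b*(b + 2)*(b - 3)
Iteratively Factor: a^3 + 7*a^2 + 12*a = (a + 4)*(a^2 + 3*a) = a*(a + 4)*(a + 3)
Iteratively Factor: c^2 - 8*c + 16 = (c - 4)*(c - 4)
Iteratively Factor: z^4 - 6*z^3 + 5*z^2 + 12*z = (z - 4)*(z^3 - 2*z^2 - 3*z) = (z - 4)*(z + 1)*(z^2 - 3*z) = (z - 4)*(z - 3)*(z + 1)*(z)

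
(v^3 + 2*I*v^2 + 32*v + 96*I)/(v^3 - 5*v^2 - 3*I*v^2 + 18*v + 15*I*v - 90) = (v^2 + 8*I*v - 16)/(v^2 + v*(-5 + 3*I) - 15*I)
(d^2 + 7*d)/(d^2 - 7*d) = (d + 7)/(d - 7)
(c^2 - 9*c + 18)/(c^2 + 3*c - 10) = (c^2 - 9*c + 18)/(c^2 + 3*c - 10)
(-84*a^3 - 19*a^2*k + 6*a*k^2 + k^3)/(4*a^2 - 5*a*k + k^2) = (-21*a^2 - 10*a*k - k^2)/(a - k)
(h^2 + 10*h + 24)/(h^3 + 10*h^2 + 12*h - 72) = (h + 4)/(h^2 + 4*h - 12)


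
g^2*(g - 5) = g^3 - 5*g^2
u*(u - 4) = u^2 - 4*u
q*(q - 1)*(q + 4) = q^3 + 3*q^2 - 4*q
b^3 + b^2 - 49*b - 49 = (b - 7)*(b + 1)*(b + 7)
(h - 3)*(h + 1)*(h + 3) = h^3 + h^2 - 9*h - 9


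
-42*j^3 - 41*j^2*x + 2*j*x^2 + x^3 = (-6*j + x)*(j + x)*(7*j + x)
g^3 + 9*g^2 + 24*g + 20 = (g + 2)^2*(g + 5)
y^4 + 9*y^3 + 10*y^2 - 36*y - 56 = (y - 2)*(y + 2)^2*(y + 7)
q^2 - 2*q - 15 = (q - 5)*(q + 3)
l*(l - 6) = l^2 - 6*l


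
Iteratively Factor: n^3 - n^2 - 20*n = (n + 4)*(n^2 - 5*n) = (n - 5)*(n + 4)*(n)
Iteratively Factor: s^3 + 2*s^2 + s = (s + 1)*(s^2 + s) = s*(s + 1)*(s + 1)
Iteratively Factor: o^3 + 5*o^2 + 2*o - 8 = (o + 4)*(o^2 + o - 2) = (o + 2)*(o + 4)*(o - 1)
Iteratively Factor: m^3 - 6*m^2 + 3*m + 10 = (m - 2)*(m^2 - 4*m - 5) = (m - 2)*(m + 1)*(m - 5)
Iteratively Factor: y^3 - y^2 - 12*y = (y - 4)*(y^2 + 3*y) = (y - 4)*(y + 3)*(y)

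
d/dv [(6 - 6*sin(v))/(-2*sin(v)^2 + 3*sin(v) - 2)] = 6*(4*sin(v) + cos(2*v) - 2)*cos(v)/(-3*sin(v) - cos(2*v) + 3)^2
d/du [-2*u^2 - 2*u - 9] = -4*u - 2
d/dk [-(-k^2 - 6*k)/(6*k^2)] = -1/k^2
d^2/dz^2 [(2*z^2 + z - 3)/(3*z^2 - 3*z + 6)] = 2*(3*z^3 - 21*z^2 + 3*z + 13)/(3*(z^6 - 3*z^5 + 9*z^4 - 13*z^3 + 18*z^2 - 12*z + 8))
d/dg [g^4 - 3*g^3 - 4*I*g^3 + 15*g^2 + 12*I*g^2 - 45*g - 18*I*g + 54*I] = 4*g^3 + g^2*(-9 - 12*I) + g*(30 + 24*I) - 45 - 18*I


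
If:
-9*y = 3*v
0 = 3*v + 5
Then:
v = -5/3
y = 5/9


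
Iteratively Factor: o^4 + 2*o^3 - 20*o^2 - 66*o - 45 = (o + 3)*(o^3 - o^2 - 17*o - 15) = (o + 3)^2*(o^2 - 4*o - 5) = (o + 1)*(o + 3)^2*(o - 5)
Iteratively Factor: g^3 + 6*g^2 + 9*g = (g + 3)*(g^2 + 3*g) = g*(g + 3)*(g + 3)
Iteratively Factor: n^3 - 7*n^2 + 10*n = (n - 2)*(n^2 - 5*n) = (n - 5)*(n - 2)*(n)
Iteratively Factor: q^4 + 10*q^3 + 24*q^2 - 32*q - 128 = (q + 4)*(q^3 + 6*q^2 - 32) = (q + 4)^2*(q^2 + 2*q - 8) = (q - 2)*(q + 4)^2*(q + 4)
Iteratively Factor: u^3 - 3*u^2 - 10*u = (u - 5)*(u^2 + 2*u) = (u - 5)*(u + 2)*(u)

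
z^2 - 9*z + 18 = (z - 6)*(z - 3)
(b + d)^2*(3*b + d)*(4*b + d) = 12*b^4 + 31*b^3*d + 27*b^2*d^2 + 9*b*d^3 + d^4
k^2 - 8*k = k*(k - 8)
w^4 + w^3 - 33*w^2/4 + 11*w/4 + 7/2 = (w - 2)*(w - 1)*(w + 1/2)*(w + 7/2)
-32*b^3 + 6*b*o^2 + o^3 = (-2*b + o)*(4*b + o)^2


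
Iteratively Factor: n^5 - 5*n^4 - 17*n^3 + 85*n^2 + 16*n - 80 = (n + 4)*(n^4 - 9*n^3 + 19*n^2 + 9*n - 20) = (n - 5)*(n + 4)*(n^3 - 4*n^2 - n + 4) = (n - 5)*(n - 1)*(n + 4)*(n^2 - 3*n - 4) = (n - 5)*(n - 4)*(n - 1)*(n + 4)*(n + 1)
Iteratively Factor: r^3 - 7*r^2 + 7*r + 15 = (r + 1)*(r^2 - 8*r + 15) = (r - 5)*(r + 1)*(r - 3)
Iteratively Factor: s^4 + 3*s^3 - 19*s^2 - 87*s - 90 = (s + 3)*(s^3 - 19*s - 30) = (s - 5)*(s + 3)*(s^2 + 5*s + 6) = (s - 5)*(s + 2)*(s + 3)*(s + 3)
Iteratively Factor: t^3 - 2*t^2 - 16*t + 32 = (t - 4)*(t^2 + 2*t - 8) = (t - 4)*(t + 4)*(t - 2)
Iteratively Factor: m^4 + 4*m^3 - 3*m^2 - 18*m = (m + 3)*(m^3 + m^2 - 6*m) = (m - 2)*(m + 3)*(m^2 + 3*m) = (m - 2)*(m + 3)^2*(m)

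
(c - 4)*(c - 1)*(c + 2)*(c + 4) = c^4 + c^3 - 18*c^2 - 16*c + 32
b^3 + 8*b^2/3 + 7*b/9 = b*(b + 1/3)*(b + 7/3)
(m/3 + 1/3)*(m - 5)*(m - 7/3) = m^3/3 - 19*m^2/9 + 13*m/9 + 35/9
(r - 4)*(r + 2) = r^2 - 2*r - 8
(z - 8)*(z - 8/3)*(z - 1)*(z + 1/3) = z^4 - 34*z^3/3 + 253*z^2/9 - 32*z/3 - 64/9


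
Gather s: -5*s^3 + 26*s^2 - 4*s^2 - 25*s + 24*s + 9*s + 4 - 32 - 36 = -5*s^3 + 22*s^2 + 8*s - 64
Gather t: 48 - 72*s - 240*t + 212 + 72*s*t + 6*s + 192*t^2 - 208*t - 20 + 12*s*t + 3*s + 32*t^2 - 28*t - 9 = -63*s + 224*t^2 + t*(84*s - 476) + 231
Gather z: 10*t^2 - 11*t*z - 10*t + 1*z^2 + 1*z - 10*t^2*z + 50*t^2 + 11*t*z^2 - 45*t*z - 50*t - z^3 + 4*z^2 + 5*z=60*t^2 - 60*t - z^3 + z^2*(11*t + 5) + z*(-10*t^2 - 56*t + 6)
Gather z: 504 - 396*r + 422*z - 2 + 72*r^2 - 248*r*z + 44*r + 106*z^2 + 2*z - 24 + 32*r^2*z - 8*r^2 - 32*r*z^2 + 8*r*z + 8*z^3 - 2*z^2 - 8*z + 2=64*r^2 - 352*r + 8*z^3 + z^2*(104 - 32*r) + z*(32*r^2 - 240*r + 416) + 480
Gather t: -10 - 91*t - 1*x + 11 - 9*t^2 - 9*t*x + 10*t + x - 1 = -9*t^2 + t*(-9*x - 81)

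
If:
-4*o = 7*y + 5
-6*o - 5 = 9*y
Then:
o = 5/3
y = -5/3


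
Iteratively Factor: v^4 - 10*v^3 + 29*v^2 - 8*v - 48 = (v - 4)*(v^3 - 6*v^2 + 5*v + 12) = (v - 4)*(v + 1)*(v^2 - 7*v + 12) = (v - 4)^2*(v + 1)*(v - 3)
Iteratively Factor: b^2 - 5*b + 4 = (b - 4)*(b - 1)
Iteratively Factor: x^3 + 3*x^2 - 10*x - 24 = (x + 2)*(x^2 + x - 12) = (x + 2)*(x + 4)*(x - 3)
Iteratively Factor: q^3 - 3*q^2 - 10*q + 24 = (q - 4)*(q^2 + q - 6) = (q - 4)*(q - 2)*(q + 3)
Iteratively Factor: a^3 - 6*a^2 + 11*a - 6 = (a - 2)*(a^2 - 4*a + 3) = (a - 2)*(a - 1)*(a - 3)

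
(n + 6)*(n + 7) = n^2 + 13*n + 42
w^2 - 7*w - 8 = (w - 8)*(w + 1)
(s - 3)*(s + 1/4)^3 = s^4 - 9*s^3/4 - 33*s^2/16 - 35*s/64 - 3/64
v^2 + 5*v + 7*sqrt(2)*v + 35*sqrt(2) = (v + 5)*(v + 7*sqrt(2))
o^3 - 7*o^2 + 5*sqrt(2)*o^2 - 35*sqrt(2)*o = o*(o - 7)*(o + 5*sqrt(2))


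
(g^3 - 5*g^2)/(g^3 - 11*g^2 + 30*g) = g/(g - 6)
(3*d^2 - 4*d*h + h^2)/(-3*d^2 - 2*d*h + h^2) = (-d + h)/(d + h)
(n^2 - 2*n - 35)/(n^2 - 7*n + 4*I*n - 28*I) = (n + 5)/(n + 4*I)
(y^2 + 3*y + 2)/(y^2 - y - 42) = (y^2 + 3*y + 2)/(y^2 - y - 42)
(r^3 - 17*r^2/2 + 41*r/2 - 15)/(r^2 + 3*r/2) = (2*r^3 - 17*r^2 + 41*r - 30)/(r*(2*r + 3))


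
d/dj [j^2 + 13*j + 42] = 2*j + 13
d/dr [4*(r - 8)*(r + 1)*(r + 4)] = 12*r^2 - 24*r - 144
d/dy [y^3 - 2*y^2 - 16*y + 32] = 3*y^2 - 4*y - 16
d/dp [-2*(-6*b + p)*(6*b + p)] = -4*p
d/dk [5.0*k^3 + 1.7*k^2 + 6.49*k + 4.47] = 15.0*k^2 + 3.4*k + 6.49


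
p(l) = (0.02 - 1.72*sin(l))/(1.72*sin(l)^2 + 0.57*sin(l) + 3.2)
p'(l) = (0.02 - 1.72*sin(l))*(-3.44*sin(l)*cos(l) - 0.57*cos(l))/(1.72*sin(l)^2 + 0.57*sin(l) + 3.2)^2 - 1.72*cos(l)/(1.72*sin(l)^2 + 0.57*sin(l) + 3.2)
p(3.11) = -0.01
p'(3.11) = 0.53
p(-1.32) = 0.40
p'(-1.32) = -0.04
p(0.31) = -0.14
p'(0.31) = -0.40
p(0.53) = -0.22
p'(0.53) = -0.27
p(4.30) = 0.39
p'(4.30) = 0.07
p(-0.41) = 0.22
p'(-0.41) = -0.44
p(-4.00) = -0.28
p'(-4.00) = 0.12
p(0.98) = -0.29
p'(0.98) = -0.08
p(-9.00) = 0.22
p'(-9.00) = 0.43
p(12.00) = 0.28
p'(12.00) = -0.34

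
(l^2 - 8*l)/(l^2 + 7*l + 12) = l*(l - 8)/(l^2 + 7*l + 12)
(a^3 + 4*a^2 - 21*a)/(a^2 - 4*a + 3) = a*(a + 7)/(a - 1)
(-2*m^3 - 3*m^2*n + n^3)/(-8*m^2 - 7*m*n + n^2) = (2*m^2 + m*n - n^2)/(8*m - n)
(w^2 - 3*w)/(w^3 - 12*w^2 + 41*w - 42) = w/(w^2 - 9*w + 14)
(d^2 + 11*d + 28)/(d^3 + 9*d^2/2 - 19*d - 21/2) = 2*(d + 4)/(2*d^2 - 5*d - 3)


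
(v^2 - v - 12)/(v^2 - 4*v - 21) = (v - 4)/(v - 7)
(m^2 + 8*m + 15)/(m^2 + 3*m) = (m + 5)/m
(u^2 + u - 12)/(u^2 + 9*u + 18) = (u^2 + u - 12)/(u^2 + 9*u + 18)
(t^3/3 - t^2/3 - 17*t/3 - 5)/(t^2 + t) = t/3 - 2/3 - 5/t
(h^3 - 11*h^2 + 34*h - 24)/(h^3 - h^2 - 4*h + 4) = (h^2 - 10*h + 24)/(h^2 - 4)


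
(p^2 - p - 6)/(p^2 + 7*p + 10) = (p - 3)/(p + 5)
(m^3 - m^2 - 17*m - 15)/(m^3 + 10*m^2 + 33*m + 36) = (m^2 - 4*m - 5)/(m^2 + 7*m + 12)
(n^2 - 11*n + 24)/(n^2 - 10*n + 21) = (n - 8)/(n - 7)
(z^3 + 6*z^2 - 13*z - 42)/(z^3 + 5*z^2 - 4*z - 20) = (z^2 + 4*z - 21)/(z^2 + 3*z - 10)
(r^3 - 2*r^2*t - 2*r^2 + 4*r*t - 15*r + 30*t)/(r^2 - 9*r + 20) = (r^2 - 2*r*t + 3*r - 6*t)/(r - 4)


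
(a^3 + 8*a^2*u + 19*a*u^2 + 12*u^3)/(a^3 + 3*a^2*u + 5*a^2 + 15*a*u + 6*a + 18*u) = (a^2 + 5*a*u + 4*u^2)/(a^2 + 5*a + 6)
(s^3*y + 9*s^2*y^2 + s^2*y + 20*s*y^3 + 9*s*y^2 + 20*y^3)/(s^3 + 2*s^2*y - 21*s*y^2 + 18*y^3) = y*(s^3 + 9*s^2*y + s^2 + 20*s*y^2 + 9*s*y + 20*y^2)/(s^3 + 2*s^2*y - 21*s*y^2 + 18*y^3)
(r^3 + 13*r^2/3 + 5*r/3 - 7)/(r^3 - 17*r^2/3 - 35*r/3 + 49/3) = (r + 3)/(r - 7)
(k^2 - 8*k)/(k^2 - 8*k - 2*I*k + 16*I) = k/(k - 2*I)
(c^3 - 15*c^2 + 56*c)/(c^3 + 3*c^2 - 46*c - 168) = c*(c - 8)/(c^2 + 10*c + 24)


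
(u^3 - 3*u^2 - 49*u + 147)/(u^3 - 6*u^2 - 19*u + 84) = (u + 7)/(u + 4)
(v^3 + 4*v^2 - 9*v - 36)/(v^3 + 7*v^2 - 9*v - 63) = (v + 4)/(v + 7)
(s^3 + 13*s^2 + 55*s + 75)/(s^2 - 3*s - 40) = (s^2 + 8*s + 15)/(s - 8)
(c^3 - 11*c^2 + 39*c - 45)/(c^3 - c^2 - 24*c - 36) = (-c^3 + 11*c^2 - 39*c + 45)/(-c^3 + c^2 + 24*c + 36)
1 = 1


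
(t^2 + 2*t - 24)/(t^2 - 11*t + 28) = (t + 6)/(t - 7)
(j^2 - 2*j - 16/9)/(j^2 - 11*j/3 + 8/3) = (j + 2/3)/(j - 1)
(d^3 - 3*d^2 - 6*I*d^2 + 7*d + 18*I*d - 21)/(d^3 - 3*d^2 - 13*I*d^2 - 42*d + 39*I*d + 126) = (d + I)/(d - 6*I)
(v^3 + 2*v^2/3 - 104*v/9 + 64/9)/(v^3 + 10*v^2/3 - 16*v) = (3*v^2 + 10*v - 8)/(3*v*(v + 6))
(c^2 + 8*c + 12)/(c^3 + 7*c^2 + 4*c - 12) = 1/(c - 1)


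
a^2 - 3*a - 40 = (a - 8)*(a + 5)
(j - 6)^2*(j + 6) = j^3 - 6*j^2 - 36*j + 216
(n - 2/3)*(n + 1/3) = n^2 - n/3 - 2/9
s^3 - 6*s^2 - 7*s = s*(s - 7)*(s + 1)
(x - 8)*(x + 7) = x^2 - x - 56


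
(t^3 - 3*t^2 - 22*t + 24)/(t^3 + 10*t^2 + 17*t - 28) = (t - 6)/(t + 7)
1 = 1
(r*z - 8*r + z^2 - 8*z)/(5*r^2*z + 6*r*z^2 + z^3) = (z - 8)/(z*(5*r + z))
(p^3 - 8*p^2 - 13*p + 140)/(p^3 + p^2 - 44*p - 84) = (p^2 - p - 20)/(p^2 + 8*p + 12)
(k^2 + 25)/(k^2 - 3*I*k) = (k^2 + 25)/(k*(k - 3*I))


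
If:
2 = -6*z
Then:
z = -1/3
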